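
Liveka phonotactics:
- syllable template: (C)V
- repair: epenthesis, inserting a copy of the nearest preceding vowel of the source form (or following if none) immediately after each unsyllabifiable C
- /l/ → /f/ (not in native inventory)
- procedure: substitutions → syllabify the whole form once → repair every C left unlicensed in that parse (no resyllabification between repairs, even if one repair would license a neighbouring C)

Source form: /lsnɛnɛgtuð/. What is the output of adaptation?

fɛsɛnɛnɛgɛtuðu

Substitution: /l/ → /f/, giving /fsnɛnɛgtuð/.
Syllabifying with onset maximization leaves /f/, /s/, /g/, /ð/ stranded (no codas are permitted; onsets are limited to one consonant).
Inserting the epenthetic vowel yields /f/ → /fɛ/, /s/ → /sɛ/, /g/ → /gɛ/, /ð/ → /ðu/.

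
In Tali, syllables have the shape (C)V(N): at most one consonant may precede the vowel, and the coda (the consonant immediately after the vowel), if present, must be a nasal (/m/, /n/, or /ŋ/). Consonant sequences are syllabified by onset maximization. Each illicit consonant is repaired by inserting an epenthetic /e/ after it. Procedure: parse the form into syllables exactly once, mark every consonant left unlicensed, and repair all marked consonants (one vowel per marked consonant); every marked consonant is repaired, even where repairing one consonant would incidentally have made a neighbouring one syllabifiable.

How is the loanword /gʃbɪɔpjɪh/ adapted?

geʃebɪɔpejɪhe

Under (C)V(N), the unsyllabifiable consonants are /g/, /ʃ/, /p/, /h/ (only a nasal (/m/, /n/, or /ŋ/) is licensed in coda position; onsets are limited to one consonant).
Each unlicensed consonant becomes the onset of a new syllable: /g/ → /ge/, /ʃ/ → /ʃe/, /p/ → /pe/, /h/ → /he/.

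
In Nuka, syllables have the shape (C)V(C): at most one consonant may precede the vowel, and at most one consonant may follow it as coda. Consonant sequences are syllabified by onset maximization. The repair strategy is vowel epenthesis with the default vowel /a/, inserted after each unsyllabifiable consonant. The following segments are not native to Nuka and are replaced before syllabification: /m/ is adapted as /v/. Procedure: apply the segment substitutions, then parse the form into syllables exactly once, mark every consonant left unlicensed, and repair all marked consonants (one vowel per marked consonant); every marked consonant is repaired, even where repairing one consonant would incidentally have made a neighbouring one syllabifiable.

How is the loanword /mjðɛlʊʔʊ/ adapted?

Substitution: /m/ → /v/, giving /vjðɛlʊʔʊ/.
Under (C)V(C), the unsyllabifiable consonants are /v/, /j/ (at most one coda consonant is licensed; onsets are limited to one consonant).
Epenthesis after each stranded consonant: /v/ → /va/, /j/ → /ja/.

vajaðɛlʊʔʊ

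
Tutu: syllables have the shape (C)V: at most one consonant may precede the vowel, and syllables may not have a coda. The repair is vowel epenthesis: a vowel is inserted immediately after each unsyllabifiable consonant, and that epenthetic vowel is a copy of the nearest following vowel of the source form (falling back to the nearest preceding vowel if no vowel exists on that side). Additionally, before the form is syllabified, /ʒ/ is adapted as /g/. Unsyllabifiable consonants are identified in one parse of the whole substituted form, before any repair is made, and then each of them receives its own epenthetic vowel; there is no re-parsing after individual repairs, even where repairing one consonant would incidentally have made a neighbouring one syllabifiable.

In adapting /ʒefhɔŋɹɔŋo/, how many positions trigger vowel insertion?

After substitution the input is /gefhɔŋɹɔŋo/.
The unsyllabifiable consonants are /f/, /ŋ/; each receives one epenthetic vowel.

2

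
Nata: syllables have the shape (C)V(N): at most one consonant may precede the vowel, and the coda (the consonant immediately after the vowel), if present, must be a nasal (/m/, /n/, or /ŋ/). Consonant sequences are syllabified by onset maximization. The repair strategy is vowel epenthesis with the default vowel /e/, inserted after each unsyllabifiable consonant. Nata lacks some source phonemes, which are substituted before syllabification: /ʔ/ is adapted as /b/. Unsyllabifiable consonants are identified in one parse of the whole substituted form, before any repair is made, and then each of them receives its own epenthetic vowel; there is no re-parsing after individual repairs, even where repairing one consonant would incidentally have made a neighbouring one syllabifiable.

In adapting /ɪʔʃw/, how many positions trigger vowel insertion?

After substitution the input is /ɪbʃw/.
The unsyllabifiable consonants are /b/, /ʃ/, /w/; each receives one epenthetic vowel.

3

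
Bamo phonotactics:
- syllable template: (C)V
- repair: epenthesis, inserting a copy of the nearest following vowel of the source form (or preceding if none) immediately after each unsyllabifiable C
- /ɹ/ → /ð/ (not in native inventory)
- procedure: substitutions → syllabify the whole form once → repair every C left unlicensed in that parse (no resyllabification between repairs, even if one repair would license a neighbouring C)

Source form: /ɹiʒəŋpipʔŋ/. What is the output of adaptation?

Substitution: /ɹ/ → /ð/, giving /ðiʒəŋpipʔŋ/.
Syllabifying with onset maximization leaves /ŋ/, /p/, /ʔ/, /ŋ/ stranded (no codas are permitted; onsets are limited to one consonant).
Epenthesis after each stranded consonant: /ŋ/ → /ŋi/, /p/ → /pi/, /ʔ/ → /ʔi/, /ŋ/ → /ŋi/.

ðiʒəŋipipiʔiŋi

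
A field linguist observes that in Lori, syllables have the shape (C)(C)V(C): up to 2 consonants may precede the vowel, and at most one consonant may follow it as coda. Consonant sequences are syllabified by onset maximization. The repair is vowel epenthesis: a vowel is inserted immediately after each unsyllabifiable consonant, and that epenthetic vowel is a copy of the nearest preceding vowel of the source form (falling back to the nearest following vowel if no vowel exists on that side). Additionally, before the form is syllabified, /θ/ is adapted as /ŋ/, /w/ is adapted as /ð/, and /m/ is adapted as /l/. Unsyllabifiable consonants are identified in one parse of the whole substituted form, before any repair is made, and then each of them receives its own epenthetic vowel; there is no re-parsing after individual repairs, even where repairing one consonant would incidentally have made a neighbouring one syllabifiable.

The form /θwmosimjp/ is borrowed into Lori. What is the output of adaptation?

Substitution: /θ/ → /ŋ/, /w/ → /ð/, /m/ → /l/, giving /ŋðlosiljp/.
The consonants /ŋ/, /j/, /p/ cannot be parsed into a legal (C)(C)V(C) syllable (at most one coda consonant is licensed; onsets may contain at most 2 consonants).
Each unlicensed consonant becomes the onset of a new syllable: /ŋ/ → /ŋo/, /j/ → /ji/, /p/ → /pi/.

ŋoðlosiljipi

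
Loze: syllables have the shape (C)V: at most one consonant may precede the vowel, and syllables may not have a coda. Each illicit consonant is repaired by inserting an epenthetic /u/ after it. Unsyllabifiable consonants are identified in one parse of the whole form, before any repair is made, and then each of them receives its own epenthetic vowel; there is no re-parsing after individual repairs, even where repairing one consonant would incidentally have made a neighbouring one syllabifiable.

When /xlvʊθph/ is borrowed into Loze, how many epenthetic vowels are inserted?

The unsyllabifiable consonants are /x/, /l/, /θ/, /p/, /h/; each receives one epenthetic vowel.

5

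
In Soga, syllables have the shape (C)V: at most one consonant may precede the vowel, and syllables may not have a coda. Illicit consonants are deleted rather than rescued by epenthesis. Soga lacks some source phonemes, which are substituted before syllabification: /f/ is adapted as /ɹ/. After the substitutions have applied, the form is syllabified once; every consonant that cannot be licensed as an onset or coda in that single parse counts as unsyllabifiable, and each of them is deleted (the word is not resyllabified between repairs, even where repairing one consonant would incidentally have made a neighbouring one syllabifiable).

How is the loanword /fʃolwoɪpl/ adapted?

Substitution: /f/ → /ɹ/, giving /ɹʃolwoɪpl/.
Under (C)V, the unsyllabifiable consonants are /ɹ/, /l/, /p/, /l/ (no codas are permitted; onsets are limited to one consonant).
Deleting the stranded consonants removes /ɹ/, /l/, /p/, /l/.

ʃowoɪ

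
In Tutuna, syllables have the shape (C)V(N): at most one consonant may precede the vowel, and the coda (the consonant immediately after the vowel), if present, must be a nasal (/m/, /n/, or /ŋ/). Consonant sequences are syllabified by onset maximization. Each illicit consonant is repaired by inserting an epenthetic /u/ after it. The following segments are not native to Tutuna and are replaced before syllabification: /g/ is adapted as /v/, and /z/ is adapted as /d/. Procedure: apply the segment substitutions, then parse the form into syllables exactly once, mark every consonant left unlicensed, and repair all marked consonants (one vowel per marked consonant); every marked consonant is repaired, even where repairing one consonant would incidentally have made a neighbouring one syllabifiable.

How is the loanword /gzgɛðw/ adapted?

Substitution: /g/ → /v/, /z/ → /d/, giving /vdvɛðw/.
The consonants /v/, /d/, /ð/, /w/ cannot be parsed into a legal (C)V(N) syllable (only a nasal (/m/, /n/, or /ŋ/) is licensed in coda position; onsets are limited to one consonant).
Inserting the epenthetic vowel yields /v/ → /vu/, /d/ → /du/, /ð/ → /ðu/, /w/ → /wu/.

vuduvɛðuwu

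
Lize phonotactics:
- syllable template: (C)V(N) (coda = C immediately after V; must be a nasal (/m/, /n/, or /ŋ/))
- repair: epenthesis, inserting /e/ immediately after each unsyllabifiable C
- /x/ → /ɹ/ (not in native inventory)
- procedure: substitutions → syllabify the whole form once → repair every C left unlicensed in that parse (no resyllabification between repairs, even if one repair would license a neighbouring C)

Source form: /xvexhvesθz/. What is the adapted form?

ɹeveɹeheveseθeze

Substitution: /x/ → /ɹ/, giving /ɹveɹhvesθz/.
Under (C)V(N), the unsyllabifiable consonants are /ɹ/, /ɹ/, /h/, /s/, /θ/, /z/ (only a nasal (/m/, /n/, or /ŋ/) is licensed in coda position; onsets are limited to one consonant).
Epenthesis after each stranded consonant: /ɹ/ → /ɹe/, /ɹ/ → /ɹe/, /h/ → /he/, /s/ → /se/, /θ/ → /θe/, /z/ → /ze/.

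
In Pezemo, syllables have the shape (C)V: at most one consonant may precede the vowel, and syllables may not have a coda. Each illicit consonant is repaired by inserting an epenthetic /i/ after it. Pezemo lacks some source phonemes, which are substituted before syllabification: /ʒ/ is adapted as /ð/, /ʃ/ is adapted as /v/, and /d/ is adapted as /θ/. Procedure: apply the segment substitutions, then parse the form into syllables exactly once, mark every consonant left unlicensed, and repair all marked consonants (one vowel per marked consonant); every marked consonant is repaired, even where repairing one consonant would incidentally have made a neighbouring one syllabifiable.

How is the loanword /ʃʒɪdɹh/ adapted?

Substitution: /ʃ/ → /v/, /ʒ/ → /ð/, /d/ → /θ/, giving /vðɪθɹh/.
Syllabifying with onset maximization leaves /v/, /θ/, /ɹ/, /h/ stranded (no codas are permitted; onsets are limited to one consonant).
Epenthesis after each stranded consonant: /v/ → /vi/, /θ/ → /θi/, /ɹ/ → /ɹi/, /h/ → /hi/.

viðɪθiɹihi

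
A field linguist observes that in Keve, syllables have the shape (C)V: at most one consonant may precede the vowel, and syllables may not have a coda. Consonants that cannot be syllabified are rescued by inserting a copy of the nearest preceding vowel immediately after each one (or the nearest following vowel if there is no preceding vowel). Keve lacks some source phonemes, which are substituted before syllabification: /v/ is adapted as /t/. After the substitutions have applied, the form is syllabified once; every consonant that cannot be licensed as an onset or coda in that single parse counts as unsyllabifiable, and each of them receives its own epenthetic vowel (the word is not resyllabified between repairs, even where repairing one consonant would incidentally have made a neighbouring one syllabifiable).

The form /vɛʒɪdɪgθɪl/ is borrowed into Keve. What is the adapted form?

tɛʒɪdɪgɪθɪlɪ

Substitution: /v/ → /t/, giving /tɛʒɪdɪgθɪl/.
The consonants /g/, /l/ cannot be parsed into a legal (C)V syllable (no codas are permitted; onsets are limited to one consonant).
Each unlicensed consonant becomes the onset of a new syllable: /g/ → /gɪ/, /l/ → /lɪ/.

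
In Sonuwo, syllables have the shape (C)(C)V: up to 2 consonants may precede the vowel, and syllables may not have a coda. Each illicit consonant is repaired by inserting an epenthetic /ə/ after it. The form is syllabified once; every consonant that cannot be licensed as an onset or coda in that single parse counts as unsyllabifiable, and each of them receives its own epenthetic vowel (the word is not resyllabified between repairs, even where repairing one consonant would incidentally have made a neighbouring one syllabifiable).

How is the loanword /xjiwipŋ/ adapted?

Syllabifying with onset maximization leaves /p/, /ŋ/ stranded (no codas are permitted; onsets may contain at most 2 consonants).
Each unlicensed consonant becomes the onset of a new syllable: /p/ → /pə/, /ŋ/ → /ŋə/.

xjiwipəŋə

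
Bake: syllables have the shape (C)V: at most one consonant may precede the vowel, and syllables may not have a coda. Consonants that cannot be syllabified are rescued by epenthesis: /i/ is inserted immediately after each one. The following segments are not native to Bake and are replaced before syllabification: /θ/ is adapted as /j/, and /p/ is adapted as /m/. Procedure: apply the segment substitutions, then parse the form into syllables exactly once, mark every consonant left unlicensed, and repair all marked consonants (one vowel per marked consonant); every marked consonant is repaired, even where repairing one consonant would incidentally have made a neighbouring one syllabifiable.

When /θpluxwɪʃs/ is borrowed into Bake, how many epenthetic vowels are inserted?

5

After substitution the input is /jmluxwɪʃs/.
The unsyllabifiable consonants are /j/, /m/, /x/, /ʃ/, /s/; each receives one epenthetic vowel.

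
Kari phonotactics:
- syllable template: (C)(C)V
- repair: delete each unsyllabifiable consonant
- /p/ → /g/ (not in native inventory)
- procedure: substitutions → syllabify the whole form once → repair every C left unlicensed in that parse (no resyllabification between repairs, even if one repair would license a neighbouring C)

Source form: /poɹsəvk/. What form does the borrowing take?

Substitution: /p/ → /g/, giving /goɹsəvk/.
Under (C)(C)V, the unsyllabifiable consonants are /v/, /k/ (no codas are permitted; onsets may contain at most 2 consonants).
Deleting the stranded consonants removes /v/, /k/.

goɹsə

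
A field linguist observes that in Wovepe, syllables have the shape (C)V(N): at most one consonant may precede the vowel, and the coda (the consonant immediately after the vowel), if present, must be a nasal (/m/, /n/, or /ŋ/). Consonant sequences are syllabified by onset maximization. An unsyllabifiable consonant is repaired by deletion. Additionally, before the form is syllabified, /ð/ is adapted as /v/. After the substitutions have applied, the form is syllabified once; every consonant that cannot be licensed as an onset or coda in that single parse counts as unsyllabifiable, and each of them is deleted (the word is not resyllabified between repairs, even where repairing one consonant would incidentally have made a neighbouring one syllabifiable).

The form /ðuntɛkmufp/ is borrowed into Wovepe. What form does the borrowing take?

vuntɛmu

Substitution: /ð/ → /v/, giving /vuntɛkmufp/.
Under (C)V(N), the unsyllabifiable consonants are /k/, /f/, /p/ (only a nasal (/m/, /n/, or /ŋ/) is licensed in coda position; onsets are limited to one consonant).
Each unlicensed consonant is deleted: /k/, /f/, /p/.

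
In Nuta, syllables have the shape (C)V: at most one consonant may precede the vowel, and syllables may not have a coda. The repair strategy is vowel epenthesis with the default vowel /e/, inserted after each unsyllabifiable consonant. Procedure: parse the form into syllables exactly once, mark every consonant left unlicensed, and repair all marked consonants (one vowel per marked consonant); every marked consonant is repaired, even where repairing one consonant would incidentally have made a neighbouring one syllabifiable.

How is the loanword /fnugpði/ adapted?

fenugepeði

Under (C)V, the unsyllabifiable consonants are /f/, /g/, /p/ (no codas are permitted; onsets are limited to one consonant).
Epenthesis after each stranded consonant: /f/ → /fe/, /g/ → /ge/, /p/ → /pe/.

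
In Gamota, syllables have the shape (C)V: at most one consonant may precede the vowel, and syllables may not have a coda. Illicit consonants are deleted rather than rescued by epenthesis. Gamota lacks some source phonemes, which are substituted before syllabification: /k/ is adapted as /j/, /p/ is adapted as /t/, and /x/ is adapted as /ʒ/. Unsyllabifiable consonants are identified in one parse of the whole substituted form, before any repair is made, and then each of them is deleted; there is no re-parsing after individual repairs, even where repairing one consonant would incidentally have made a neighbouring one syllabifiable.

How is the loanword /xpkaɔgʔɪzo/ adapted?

jaɔʔɪzo

Substitution: /x/ → /ʒ/, /p/ → /t/, /k/ → /j/, giving /ʒtjaɔgʔɪzo/.
The consonants /ʒ/, /t/, /g/ cannot be parsed into a legal (C)V syllable (no codas are permitted; onsets are limited to one consonant).
Each unlicensed consonant is deleted: /ʒ/, /t/, /g/.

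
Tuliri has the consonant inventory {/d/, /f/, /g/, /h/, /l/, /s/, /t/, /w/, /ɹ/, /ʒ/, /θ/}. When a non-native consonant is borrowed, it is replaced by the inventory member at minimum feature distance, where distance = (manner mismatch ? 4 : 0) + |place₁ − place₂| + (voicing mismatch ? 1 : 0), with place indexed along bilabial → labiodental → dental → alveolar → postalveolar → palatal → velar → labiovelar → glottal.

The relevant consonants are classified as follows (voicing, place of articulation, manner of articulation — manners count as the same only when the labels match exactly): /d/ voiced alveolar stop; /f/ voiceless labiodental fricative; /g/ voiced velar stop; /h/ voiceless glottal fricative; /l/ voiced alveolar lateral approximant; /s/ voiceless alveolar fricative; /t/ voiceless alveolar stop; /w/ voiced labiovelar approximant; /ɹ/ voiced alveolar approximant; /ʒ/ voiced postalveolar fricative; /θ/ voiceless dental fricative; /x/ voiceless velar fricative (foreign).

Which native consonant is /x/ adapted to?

/h/ is closest: same manner (fricative), place distance 2 (velar→glottal), same voicing; total 2. Next closest is /s/ at distance 3.

h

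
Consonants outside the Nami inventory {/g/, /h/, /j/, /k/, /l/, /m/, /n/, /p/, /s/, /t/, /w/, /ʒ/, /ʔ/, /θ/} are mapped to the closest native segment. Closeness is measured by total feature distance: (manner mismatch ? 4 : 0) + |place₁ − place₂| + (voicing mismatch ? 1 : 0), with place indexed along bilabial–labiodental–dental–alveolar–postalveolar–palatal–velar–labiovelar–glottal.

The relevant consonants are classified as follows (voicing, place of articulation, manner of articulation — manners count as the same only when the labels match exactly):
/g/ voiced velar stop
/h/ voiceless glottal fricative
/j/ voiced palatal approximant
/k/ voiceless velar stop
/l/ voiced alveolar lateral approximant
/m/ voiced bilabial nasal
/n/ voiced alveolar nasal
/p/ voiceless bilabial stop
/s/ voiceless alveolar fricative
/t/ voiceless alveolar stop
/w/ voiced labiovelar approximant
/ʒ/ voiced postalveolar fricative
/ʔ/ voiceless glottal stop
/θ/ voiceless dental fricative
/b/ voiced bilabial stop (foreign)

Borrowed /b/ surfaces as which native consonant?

p

/p/ is closest: same manner (stop), place distance 0 (bilabial→bilabial), voicing differs (+1); total 1. Next closest is /m/ at distance 4.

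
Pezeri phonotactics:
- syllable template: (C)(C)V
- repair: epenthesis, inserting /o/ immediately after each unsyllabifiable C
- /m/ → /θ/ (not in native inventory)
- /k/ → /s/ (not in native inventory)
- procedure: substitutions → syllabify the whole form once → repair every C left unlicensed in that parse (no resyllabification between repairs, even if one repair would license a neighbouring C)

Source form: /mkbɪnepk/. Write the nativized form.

Substitution: /m/ → /θ/, /k/ → /s/, giving /θsbɪneps/.
The consonants /θ/, /p/, /s/ cannot be parsed into a legal (C)(C)V syllable (no codas are permitted; onsets may contain at most 2 consonants).
Inserting the epenthetic vowel yields /θ/ → /θo/, /p/ → /po/, /s/ → /so/.

θosbɪneposo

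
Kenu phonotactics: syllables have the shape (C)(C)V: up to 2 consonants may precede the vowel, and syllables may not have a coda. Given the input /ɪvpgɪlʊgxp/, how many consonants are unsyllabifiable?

Under (C)(C)V, the unsyllabifiable consonants are /v/, /g/, /x/, /p/ (no codas are permitted; onsets may contain at most 2 consonants).

4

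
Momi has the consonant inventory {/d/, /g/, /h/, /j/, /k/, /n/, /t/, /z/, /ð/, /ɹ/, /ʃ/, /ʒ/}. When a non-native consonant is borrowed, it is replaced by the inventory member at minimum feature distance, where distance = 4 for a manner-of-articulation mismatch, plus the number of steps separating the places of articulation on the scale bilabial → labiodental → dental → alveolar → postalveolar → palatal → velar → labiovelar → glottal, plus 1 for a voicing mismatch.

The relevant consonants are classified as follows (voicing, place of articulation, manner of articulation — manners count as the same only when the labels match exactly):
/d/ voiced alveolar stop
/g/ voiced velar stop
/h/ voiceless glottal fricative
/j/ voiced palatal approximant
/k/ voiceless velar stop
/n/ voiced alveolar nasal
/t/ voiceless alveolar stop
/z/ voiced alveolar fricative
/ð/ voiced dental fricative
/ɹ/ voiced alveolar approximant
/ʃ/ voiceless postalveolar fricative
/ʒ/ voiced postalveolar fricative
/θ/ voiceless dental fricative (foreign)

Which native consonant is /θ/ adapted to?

/ð/ is closest: same manner (fricative), place distance 0 (dental→dental), voicing differs (+1); total 1. Next closest is /z/ at distance 2.

ð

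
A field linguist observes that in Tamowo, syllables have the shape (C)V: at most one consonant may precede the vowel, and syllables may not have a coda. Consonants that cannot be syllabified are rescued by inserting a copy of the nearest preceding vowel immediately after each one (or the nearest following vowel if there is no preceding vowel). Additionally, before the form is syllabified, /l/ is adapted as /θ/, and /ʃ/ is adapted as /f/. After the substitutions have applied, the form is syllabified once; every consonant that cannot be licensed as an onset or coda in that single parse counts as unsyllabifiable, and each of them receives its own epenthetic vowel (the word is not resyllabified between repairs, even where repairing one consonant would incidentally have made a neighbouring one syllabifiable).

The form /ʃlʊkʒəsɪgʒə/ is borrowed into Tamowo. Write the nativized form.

fʊθʊkʊʒəsɪgɪʒə

Substitution: /ʃ/ → /f/, /l/ → /θ/, giving /fθʊkʒəsɪgʒə/.
Syllabifying with onset maximization leaves /f/, /k/, /g/ stranded (no codas are permitted; onsets are limited to one consonant).
Each unlicensed consonant becomes the onset of a new syllable: /f/ → /fʊ/, /k/ → /kʊ/, /g/ → /gɪ/.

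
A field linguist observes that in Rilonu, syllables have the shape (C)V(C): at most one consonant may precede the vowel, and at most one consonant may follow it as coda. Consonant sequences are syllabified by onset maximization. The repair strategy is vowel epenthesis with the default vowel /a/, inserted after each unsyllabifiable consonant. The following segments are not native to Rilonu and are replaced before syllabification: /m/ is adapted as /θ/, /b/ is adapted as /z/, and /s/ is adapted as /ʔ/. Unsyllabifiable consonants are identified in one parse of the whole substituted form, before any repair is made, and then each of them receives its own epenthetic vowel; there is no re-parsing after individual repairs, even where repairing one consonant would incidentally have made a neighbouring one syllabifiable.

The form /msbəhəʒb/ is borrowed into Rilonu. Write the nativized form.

θaʔazəhəʒza

Substitution: /m/ → /θ/, /s/ → /ʔ/, /b/ → /z/, giving /θʔzəhəʒz/.
Under (C)V(C), the unsyllabifiable consonants are /θ/, /ʔ/, /z/ (at most one coda consonant is licensed; onsets are limited to one consonant).
Each unlicensed consonant becomes the onset of a new syllable: /θ/ → /θa/, /ʔ/ → /ʔa/, /z/ → /za/.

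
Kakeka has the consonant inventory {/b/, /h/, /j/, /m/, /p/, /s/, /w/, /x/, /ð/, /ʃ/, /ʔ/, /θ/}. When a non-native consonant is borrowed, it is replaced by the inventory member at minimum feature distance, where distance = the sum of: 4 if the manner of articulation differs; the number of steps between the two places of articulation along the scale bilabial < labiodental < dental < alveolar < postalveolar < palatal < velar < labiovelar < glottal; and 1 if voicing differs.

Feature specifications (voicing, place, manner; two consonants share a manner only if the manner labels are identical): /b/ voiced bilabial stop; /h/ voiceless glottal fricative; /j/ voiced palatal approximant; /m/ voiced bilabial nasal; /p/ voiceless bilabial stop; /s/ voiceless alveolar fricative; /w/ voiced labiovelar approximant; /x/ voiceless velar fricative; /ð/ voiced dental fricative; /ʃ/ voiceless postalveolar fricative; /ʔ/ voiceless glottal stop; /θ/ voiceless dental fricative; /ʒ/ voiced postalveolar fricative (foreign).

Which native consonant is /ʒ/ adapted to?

ʃ

/ʃ/ is closest: same manner (fricative), place distance 0 (postalveolar→postalveolar), voicing differs (+1); total 1. Next closest is /s/ at distance 2.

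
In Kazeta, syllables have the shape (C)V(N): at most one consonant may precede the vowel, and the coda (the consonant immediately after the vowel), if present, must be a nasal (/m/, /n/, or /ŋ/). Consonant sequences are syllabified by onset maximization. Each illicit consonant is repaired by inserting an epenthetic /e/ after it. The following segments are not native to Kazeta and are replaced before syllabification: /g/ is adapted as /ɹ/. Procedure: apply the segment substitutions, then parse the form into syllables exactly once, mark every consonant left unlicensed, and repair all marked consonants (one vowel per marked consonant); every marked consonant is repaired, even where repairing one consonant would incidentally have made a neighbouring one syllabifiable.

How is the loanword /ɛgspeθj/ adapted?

Substitution: /g/ → /ɹ/, giving /ɛɹspeθj/.
Syllabifying with onset maximization leaves /ɹ/, /s/, /θ/, /j/ stranded (only a nasal (/m/, /n/, or /ŋ/) is licensed in coda position; onsets are limited to one consonant).
Inserting the epenthetic vowel yields /ɹ/ → /ɹe/, /s/ → /se/, /θ/ → /θe/, /j/ → /je/.

ɛɹesepeθeje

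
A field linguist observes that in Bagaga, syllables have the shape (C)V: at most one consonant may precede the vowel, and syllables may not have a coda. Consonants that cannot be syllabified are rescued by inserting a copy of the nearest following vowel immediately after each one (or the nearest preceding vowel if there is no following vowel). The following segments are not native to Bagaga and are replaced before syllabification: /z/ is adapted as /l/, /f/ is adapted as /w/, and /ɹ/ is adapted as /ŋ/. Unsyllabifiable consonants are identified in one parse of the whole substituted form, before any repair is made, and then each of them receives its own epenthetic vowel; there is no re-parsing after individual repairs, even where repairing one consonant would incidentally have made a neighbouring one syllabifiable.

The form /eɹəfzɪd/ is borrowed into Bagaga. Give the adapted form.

eŋəwɪlɪdɪ

Substitution: /ɹ/ → /ŋ/, /f/ → /w/, /z/ → /l/, giving /eŋəwlɪd/.
The consonants /w/, /d/ cannot be parsed into a legal (C)V syllable (no codas are permitted; onsets are limited to one consonant).
Epenthesis after each stranded consonant: /w/ → /wɪ/, /d/ → /dɪ/.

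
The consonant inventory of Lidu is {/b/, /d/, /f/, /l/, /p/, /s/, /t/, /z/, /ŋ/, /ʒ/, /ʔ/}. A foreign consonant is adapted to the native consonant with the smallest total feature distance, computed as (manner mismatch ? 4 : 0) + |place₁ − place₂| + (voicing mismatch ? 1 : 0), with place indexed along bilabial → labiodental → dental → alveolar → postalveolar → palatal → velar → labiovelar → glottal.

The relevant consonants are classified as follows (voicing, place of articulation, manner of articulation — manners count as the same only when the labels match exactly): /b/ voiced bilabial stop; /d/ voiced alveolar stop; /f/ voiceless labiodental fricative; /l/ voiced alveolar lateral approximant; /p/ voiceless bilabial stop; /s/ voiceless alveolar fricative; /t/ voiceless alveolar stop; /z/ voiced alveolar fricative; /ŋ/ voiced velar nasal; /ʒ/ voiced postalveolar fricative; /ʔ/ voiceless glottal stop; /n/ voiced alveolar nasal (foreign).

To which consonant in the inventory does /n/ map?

ŋ

/ŋ/ is closest: same manner (nasal), place distance 3 (alveolar→velar), same voicing; total 3. Next closest is /d/ at distance 4.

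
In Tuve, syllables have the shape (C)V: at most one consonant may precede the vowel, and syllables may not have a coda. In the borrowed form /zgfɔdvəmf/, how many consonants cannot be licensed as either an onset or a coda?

The consonants /z/, /g/, /d/, /m/, /f/ cannot be parsed into a legal (C)V syllable (no codas are permitted; onsets are limited to one consonant).

5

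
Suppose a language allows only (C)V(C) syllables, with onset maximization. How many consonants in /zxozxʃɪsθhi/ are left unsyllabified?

3

Syllabifying with onset maximization leaves /z/, /x/, /θ/ stranded (at most one coda consonant is licensed; onsets are limited to one consonant).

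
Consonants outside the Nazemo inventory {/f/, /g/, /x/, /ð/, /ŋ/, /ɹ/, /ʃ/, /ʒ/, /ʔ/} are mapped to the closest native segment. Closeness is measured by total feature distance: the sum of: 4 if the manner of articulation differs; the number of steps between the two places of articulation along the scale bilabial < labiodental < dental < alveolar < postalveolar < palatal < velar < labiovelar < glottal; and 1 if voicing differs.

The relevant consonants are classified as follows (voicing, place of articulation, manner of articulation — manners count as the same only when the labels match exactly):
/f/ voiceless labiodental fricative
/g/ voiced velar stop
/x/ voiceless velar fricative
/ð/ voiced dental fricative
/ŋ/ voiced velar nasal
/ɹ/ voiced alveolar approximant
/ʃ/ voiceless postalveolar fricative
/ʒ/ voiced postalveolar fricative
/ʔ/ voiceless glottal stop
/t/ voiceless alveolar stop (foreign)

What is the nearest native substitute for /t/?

g

/g/ is closest: same manner (stop), place distance 3 (alveolar→velar), voicing differs (+1); total 4. Next closest is /ɹ/ at distance 5.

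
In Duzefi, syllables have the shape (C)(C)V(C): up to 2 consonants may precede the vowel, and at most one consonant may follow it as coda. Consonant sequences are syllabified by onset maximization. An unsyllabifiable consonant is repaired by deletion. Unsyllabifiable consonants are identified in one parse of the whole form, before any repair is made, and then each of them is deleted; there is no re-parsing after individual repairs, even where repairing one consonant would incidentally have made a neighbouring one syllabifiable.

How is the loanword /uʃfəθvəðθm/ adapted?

uʃfəθvəð

The consonants /θ/, /m/ cannot be parsed into a legal (C)(C)V(C) syllable (at most one coda consonant is licensed; onsets may contain at most 2 consonants).
Deleting the stranded consonants removes /θ/, /m/.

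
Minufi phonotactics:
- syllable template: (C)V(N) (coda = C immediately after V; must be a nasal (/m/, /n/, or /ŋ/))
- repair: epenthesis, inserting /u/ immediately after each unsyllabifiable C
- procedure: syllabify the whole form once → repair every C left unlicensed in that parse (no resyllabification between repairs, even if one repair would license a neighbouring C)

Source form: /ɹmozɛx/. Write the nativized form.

The consonants /ɹ/, /x/ cannot be parsed into a legal (C)V(N) syllable (only a nasal (/m/, /n/, or /ŋ/) is licensed in coda position; onsets are limited to one consonant).
Inserting the epenthetic vowel yields /ɹ/ → /ɹu/, /x/ → /xu/.

ɹumozɛxu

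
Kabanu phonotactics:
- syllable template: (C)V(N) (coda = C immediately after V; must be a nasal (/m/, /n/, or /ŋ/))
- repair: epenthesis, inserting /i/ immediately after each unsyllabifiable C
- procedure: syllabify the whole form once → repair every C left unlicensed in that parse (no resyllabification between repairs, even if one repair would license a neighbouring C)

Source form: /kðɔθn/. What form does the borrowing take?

The consonants /k/, /θ/, /n/ cannot be parsed into a legal (C)V(N) syllable (only a nasal (/m/, /n/, or /ŋ/) is licensed in coda position; onsets are limited to one consonant).
Each unlicensed consonant becomes the onset of a new syllable: /k/ → /ki/, /θ/ → /θi/, /n/ → /ni/.

kiðɔθini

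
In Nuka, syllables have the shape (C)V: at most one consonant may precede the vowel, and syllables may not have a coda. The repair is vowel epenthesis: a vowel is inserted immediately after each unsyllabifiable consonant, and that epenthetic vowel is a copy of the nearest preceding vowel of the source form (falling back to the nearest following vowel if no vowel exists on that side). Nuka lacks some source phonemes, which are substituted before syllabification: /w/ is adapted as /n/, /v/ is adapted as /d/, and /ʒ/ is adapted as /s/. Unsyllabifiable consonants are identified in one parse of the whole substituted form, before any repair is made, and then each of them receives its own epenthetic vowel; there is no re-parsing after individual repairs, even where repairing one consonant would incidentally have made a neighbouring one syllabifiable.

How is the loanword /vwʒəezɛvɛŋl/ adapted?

dənəsəezɛdɛŋɛlɛ

Substitution: /v/ → /d/, /w/ → /n/, /ʒ/ → /s/, giving /dnsəezɛdɛŋl/.
The consonants /d/, /n/, /ŋ/, /l/ cannot be parsed into a legal (C)V syllable (no codas are permitted; onsets are limited to one consonant).
Each unlicensed consonant becomes the onset of a new syllable: /d/ → /də/, /n/ → /nə/, /ŋ/ → /ŋɛ/, /l/ → /lɛ/.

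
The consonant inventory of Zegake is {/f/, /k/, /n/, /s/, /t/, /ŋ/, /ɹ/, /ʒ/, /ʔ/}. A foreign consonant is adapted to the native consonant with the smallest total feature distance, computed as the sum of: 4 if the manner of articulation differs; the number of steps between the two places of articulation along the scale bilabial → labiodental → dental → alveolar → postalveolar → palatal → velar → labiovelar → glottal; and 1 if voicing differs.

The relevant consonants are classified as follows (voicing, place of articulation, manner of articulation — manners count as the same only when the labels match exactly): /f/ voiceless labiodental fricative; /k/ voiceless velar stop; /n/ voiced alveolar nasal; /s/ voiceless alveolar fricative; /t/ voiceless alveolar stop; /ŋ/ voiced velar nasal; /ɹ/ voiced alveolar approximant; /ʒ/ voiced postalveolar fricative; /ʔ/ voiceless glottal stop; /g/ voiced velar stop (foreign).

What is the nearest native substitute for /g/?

/k/ is closest: same manner (stop), place distance 0 (velar→velar), voicing differs (+1); total 1. Next closest is /ʔ/ at distance 3.

k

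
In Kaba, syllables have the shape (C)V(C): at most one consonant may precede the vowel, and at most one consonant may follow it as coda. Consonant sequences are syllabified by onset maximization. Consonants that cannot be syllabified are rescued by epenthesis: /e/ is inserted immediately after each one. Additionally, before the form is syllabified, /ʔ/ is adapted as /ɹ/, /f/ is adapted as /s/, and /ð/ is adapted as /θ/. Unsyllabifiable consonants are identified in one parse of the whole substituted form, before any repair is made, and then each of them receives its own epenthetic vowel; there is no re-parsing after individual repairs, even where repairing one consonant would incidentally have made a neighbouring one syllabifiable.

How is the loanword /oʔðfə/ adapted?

Substitution: /ʔ/ → /ɹ/, /ð/ → /θ/, /f/ → /s/, giving /oɹθsə/.
Syllabifying with onset maximization leaves /θ/ stranded (at most one coda consonant is licensed; onsets are limited to one consonant).
Epenthesis after each stranded consonant: /θ/ → /θe/.

oɹθesə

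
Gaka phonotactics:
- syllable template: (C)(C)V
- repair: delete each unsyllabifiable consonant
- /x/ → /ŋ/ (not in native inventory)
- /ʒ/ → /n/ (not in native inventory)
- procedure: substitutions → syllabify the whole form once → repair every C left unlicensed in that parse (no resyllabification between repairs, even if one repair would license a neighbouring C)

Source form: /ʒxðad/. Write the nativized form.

ŋða

Substitution: /ʒ/ → /n/, /x/ → /ŋ/, giving /nŋðad/.
The consonants /n/, /d/ cannot be parsed into a legal (C)(C)V syllable (no codas are permitted; onsets may contain at most 2 consonants).
Deleting the stranded consonants removes /n/, /d/.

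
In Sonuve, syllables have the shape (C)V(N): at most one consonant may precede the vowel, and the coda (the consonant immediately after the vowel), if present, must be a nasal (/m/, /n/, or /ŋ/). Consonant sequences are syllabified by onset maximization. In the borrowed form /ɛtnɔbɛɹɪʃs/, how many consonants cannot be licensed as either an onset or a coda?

Syllabifying with onset maximization leaves /t/, /ʃ/, /s/ stranded (only a nasal (/m/, /n/, or /ŋ/) is licensed in coda position; onsets are limited to one consonant).

3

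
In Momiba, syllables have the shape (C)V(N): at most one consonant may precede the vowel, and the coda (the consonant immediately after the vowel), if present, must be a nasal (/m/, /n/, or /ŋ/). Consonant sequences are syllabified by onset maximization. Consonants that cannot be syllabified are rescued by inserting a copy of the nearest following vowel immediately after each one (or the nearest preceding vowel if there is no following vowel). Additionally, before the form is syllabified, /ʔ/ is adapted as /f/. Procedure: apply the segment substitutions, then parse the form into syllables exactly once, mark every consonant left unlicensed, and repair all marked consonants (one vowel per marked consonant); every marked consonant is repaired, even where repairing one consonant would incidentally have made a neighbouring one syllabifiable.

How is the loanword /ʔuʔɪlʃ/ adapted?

fufɪlɪʃɪ

Substitution: /ʔ/ → /f/, giving /fufɪlʃ/.
Under (C)V(N), the unsyllabifiable consonants are /l/, /ʃ/ (only a nasal (/m/, /n/, or /ŋ/) is licensed in coda position; onsets are limited to one consonant).
Epenthesis after each stranded consonant: /l/ → /lɪ/, /ʃ/ → /ʃɪ/.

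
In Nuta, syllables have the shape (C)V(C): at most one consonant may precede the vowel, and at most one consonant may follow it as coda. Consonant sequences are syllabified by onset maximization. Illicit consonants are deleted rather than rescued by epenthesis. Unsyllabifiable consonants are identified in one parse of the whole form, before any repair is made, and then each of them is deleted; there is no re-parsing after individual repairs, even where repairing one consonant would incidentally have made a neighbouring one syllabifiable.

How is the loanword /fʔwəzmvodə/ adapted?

wəzvodə

Syllabifying with onset maximization leaves /f/, /ʔ/, /m/ stranded (at most one coda consonant is licensed; onsets are limited to one consonant).
Deletion applies to /f/, /ʔ/, /m/.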